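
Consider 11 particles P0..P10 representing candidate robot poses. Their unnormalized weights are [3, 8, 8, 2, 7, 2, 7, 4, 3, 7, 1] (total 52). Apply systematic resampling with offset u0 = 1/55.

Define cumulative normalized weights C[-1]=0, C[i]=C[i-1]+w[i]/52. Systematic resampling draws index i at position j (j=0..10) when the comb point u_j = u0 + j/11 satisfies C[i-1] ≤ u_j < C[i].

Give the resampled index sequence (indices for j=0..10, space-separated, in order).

C = [3/52, 11/52, 19/52, 21/52, 7/13, 15/26, 37/52, 41/52, 11/13, 51/52, 1]
j=0: u_0=1/55 ∈ [0, 3/52) → index 0
j=1: u_1=6/55 ∈ [3/52, 11/52) → index 1
j=2: u_2=1/5 ∈ [3/52, 11/52) → index 1
j=3: u_3=16/55 ∈ [11/52, 19/52) → index 2
j=4: u_4=21/55 ∈ [19/52, 21/52) → index 3
j=5: u_5=26/55 ∈ [21/52, 7/13) → index 4
j=6: u_6=31/55 ∈ [7/13, 15/26) → index 5
j=7: u_7=36/55 ∈ [15/26, 37/52) → index 6
j=8: u_8=41/55 ∈ [37/52, 41/52) → index 7
j=9: u_9=46/55 ∈ [41/52, 11/13) → index 8
j=10: u_10=51/55 ∈ [11/13, 51/52) → index 9

0 1 1 2 3 4 5 6 7 8 9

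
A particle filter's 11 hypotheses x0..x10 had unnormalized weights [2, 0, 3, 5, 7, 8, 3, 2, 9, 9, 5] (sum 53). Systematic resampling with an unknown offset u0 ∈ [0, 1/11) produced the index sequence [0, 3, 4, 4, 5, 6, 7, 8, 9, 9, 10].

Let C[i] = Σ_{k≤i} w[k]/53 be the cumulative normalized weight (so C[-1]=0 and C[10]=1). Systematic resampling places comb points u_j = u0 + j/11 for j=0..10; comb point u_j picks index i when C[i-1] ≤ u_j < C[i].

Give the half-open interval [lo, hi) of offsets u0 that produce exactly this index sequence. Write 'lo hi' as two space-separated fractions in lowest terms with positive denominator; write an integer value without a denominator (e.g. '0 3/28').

C = [2/53, 2/53, 5/53, 10/53, 17/53, 25/53, 28/53, 30/53, 39/53, 48/53, 1]
j=0 picked index 0: u0 ∈ [0, 2/53)
j=1 picked index 3: u0 ∈ [2/583, 57/583)
j=2 picked index 4: u0 ∈ [4/583, 81/583)
j=3 picked index 4: u0 ∈ [-49/583, 28/583)
j=4 picked index 5: u0 ∈ [-25/583, 63/583)
j=5 picked index 6: u0 ∈ [10/583, 43/583)
j=6 picked index 7: u0 ∈ [-10/583, 12/583)
j=7 picked index 8: u0 ∈ [-41/583, 58/583)
j=8 picked index 9: u0 ∈ [5/583, 104/583)
j=9 picked index 9: u0 ∈ [-48/583, 51/583)
j=10 picked index 10: u0 ∈ [-2/583, 1/11)
intersection: [10/583, 12/583)

10/583 12/583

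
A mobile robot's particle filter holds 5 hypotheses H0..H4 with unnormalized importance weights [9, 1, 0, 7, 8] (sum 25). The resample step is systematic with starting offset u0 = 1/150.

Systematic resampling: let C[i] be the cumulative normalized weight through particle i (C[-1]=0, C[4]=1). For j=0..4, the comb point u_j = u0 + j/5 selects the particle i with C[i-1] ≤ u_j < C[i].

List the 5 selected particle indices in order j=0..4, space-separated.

C = [9/25, 2/5, 2/5, 17/25, 1]
j=0: u_0=1/150 ∈ [0, 9/25) → index 0
j=1: u_1=31/150 ∈ [0, 9/25) → index 0
j=2: u_2=61/150 ∈ [2/5, 17/25) → index 3
j=3: u_3=91/150 ∈ [2/5, 17/25) → index 3
j=4: u_4=121/150 ∈ [17/25, 1) → index 4

0 0 3 3 4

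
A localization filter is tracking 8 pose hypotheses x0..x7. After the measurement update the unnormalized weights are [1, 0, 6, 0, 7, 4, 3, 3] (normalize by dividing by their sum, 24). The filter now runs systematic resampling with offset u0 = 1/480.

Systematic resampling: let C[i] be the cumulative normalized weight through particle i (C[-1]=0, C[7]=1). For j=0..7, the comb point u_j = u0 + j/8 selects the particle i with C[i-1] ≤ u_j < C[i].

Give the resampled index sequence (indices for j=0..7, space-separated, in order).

C = [1/24, 1/24, 7/24, 7/24, 7/12, 3/4, 7/8, 1]
j=0: u_0=1/480 ∈ [0, 1/24) → index 0
j=1: u_1=61/480 ∈ [1/24, 7/24) → index 2
j=2: u_2=121/480 ∈ [1/24, 7/24) → index 2
j=3: u_3=181/480 ∈ [7/24, 7/12) → index 4
j=4: u_4=241/480 ∈ [7/24, 7/12) → index 4
j=5: u_5=301/480 ∈ [7/12, 3/4) → index 5
j=6: u_6=361/480 ∈ [3/4, 7/8) → index 6
j=7: u_7=421/480 ∈ [7/8, 1) → index 7

0 2 2 4 4 5 6 7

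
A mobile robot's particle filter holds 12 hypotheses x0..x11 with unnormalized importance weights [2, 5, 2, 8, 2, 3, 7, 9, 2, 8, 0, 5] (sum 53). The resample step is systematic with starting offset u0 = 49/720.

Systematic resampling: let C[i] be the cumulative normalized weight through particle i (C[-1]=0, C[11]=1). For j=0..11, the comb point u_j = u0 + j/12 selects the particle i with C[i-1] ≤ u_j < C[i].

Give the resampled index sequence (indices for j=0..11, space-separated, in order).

C = [2/53, 7/53, 9/53, 17/53, 19/53, 22/53, 29/53, 38/53, 40/53, 48/53, 48/53, 1]
j=0: u_0=49/720 ∈ [2/53, 7/53) → index 1
j=1: u_1=109/720 ∈ [7/53, 9/53) → index 2
j=2: u_2=169/720 ∈ [9/53, 17/53) → index 3
j=3: u_3=229/720 ∈ [9/53, 17/53) → index 3
j=4: u_4=289/720 ∈ [19/53, 22/53) → index 5
j=5: u_5=349/720 ∈ [22/53, 29/53) → index 6
j=6: u_6=409/720 ∈ [29/53, 38/53) → index 7
j=7: u_7=469/720 ∈ [29/53, 38/53) → index 7
j=8: u_8=529/720 ∈ [38/53, 40/53) → index 8
j=9: u_9=589/720 ∈ [40/53, 48/53) → index 9
j=10: u_10=649/720 ∈ [40/53, 48/53) → index 9
j=11: u_11=709/720 ∈ [48/53, 1) → index 11

1 2 3 3 5 6 7 7 8 9 9 11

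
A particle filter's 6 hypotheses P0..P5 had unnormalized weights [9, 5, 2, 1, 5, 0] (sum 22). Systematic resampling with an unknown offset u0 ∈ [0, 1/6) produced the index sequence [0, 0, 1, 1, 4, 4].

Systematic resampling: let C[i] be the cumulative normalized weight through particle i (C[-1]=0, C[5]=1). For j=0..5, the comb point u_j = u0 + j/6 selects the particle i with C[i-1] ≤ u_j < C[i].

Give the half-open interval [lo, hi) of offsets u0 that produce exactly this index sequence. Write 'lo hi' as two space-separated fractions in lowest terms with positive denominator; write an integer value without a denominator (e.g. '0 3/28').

C = [9/22, 7/11, 8/11, 17/22, 1, 1]
j=0 picked index 0: u0 ∈ [0, 9/22)
j=1 picked index 0: u0 ∈ [-1/6, 8/33)
j=2 picked index 1: u0 ∈ [5/66, 10/33)
j=3 picked index 1: u0 ∈ [-1/11, 3/22)
j=4 picked index 4: u0 ∈ [7/66, 1/3)
j=5 picked index 4: u0 ∈ [-2/33, 1/6)
intersection: [7/66, 3/22)

7/66 3/22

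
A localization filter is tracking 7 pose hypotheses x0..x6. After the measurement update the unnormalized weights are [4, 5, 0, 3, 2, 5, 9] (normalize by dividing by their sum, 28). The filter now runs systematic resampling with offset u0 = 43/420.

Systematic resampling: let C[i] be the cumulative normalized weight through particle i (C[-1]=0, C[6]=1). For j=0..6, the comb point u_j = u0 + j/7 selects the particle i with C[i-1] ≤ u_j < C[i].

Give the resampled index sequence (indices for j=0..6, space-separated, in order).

0 1 3 5 5 6 6

C = [1/7, 9/28, 9/28, 3/7, 1/2, 19/28, 1]
j=0: u_0=43/420 ∈ [0, 1/7) → index 0
j=1: u_1=103/420 ∈ [1/7, 9/28) → index 1
j=2: u_2=163/420 ∈ [9/28, 3/7) → index 3
j=3: u_3=223/420 ∈ [1/2, 19/28) → index 5
j=4: u_4=283/420 ∈ [1/2, 19/28) → index 5
j=5: u_5=49/60 ∈ [19/28, 1) → index 6
j=6: u_6=403/420 ∈ [19/28, 1) → index 6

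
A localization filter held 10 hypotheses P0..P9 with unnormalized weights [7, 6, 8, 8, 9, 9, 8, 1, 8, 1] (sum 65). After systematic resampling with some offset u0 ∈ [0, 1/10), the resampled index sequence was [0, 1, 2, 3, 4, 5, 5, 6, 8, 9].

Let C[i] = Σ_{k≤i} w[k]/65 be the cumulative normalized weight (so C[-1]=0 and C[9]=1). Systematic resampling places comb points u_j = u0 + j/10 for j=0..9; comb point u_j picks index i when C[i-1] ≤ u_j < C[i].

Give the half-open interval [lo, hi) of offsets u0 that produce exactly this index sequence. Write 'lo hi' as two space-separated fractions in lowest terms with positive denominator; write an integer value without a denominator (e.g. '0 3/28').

C = [7/65, 1/5, 21/65, 29/65, 38/65, 47/65, 11/13, 56/65, 64/65, 1]
j=0 picked index 0: u0 ∈ [0, 7/65)
j=1 picked index 1: u0 ∈ [1/130, 1/10)
j=2 picked index 2: u0 ∈ [0, 8/65)
j=3 picked index 3: u0 ∈ [3/130, 19/130)
j=4 picked index 4: u0 ∈ [3/65, 12/65)
j=5 picked index 5: u0 ∈ [11/130, 29/130)
j=6 picked index 5: u0 ∈ [-1/65, 8/65)
j=7 picked index 6: u0 ∈ [3/130, 19/130)
j=8 picked index 8: u0 ∈ [4/65, 12/65)
j=9 picked index 9: u0 ∈ [11/130, 1/10)
intersection: [11/130, 1/10)

11/130 1/10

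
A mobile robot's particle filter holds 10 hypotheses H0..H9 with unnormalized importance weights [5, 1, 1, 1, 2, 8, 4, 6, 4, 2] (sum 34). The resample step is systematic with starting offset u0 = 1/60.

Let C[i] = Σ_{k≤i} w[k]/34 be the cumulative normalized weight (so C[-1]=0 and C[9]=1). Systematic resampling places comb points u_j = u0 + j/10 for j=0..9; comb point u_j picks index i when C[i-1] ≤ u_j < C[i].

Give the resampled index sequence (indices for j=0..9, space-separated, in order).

C = [5/34, 3/17, 7/34, 4/17, 5/17, 9/17, 11/17, 14/17, 16/17, 1]
j=0: u_0=1/60 ∈ [0, 5/34) → index 0
j=1: u_1=7/60 ∈ [0, 5/34) → index 0
j=2: u_2=13/60 ∈ [7/34, 4/17) → index 3
j=3: u_3=19/60 ∈ [5/17, 9/17) → index 5
j=4: u_4=5/12 ∈ [5/17, 9/17) → index 5
j=5: u_5=31/60 ∈ [5/17, 9/17) → index 5
j=6: u_6=37/60 ∈ [9/17, 11/17) → index 6
j=7: u_7=43/60 ∈ [11/17, 14/17) → index 7
j=8: u_8=49/60 ∈ [11/17, 14/17) → index 7
j=9: u_9=11/12 ∈ [14/17, 16/17) → index 8

0 0 3 5 5 5 6 7 7 8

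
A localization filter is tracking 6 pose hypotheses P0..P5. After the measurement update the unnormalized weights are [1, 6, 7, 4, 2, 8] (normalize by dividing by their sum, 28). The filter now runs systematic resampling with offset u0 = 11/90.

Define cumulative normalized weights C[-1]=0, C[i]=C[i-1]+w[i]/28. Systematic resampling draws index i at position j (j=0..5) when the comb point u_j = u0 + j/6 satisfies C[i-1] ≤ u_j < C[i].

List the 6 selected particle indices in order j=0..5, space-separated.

1 2 2 3 5 5

C = [1/28, 1/4, 1/2, 9/14, 5/7, 1]
j=0: u_0=11/90 ∈ [1/28, 1/4) → index 1
j=1: u_1=13/45 ∈ [1/4, 1/2) → index 2
j=2: u_2=41/90 ∈ [1/4, 1/2) → index 2
j=3: u_3=28/45 ∈ [1/2, 9/14) → index 3
j=4: u_4=71/90 ∈ [5/7, 1) → index 5
j=5: u_5=43/45 ∈ [5/7, 1) → index 5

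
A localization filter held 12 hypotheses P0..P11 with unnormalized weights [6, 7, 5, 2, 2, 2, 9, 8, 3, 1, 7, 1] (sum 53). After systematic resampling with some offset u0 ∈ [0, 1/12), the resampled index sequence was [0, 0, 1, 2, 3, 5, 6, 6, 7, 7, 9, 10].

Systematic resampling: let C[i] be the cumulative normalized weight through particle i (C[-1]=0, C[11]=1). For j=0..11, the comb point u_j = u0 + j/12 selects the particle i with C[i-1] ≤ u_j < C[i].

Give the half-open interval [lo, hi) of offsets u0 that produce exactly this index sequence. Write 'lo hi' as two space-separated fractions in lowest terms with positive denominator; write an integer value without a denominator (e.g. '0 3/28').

1/159 5/318

C = [6/53, 13/53, 18/53, 20/53, 22/53, 24/53, 33/53, 41/53, 44/53, 45/53, 52/53, 1]
j=0 picked index 0: u0 ∈ [0, 6/53)
j=1 picked index 0: u0 ∈ [-1/12, 19/636)
j=2 picked index 1: u0 ∈ [-17/318, 25/318)
j=3 picked index 2: u0 ∈ [-1/212, 19/212)
j=4 picked index 3: u0 ∈ [1/159, 7/159)
j=5 picked index 5: u0 ∈ [-1/636, 23/636)
j=6 picked index 6: u0 ∈ [-5/106, 13/106)
j=7 picked index 6: u0 ∈ [-83/636, 25/636)
j=8 picked index 7: u0 ∈ [-7/159, 17/159)
j=9 picked index 7: u0 ∈ [-27/212, 5/212)
j=10 picked index 9: u0 ∈ [-1/318, 5/318)
j=11 picked index 10: u0 ∈ [-43/636, 41/636)
intersection: [1/159, 5/318)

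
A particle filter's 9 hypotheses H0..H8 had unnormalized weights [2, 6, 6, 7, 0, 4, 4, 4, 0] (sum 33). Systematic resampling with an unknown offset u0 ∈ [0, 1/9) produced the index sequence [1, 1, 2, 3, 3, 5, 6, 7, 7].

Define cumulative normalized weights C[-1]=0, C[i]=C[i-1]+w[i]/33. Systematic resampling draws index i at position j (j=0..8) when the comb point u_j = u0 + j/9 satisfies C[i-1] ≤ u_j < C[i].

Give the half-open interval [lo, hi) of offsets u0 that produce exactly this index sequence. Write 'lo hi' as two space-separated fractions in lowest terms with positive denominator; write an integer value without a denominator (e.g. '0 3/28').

10/99 1/9

C = [2/33, 8/33, 14/33, 7/11, 7/11, 25/33, 29/33, 1, 1]
j=0 picked index 1: u0 ∈ [2/33, 8/33)
j=1 picked index 1: u0 ∈ [-5/99, 13/99)
j=2 picked index 2: u0 ∈ [2/99, 20/99)
j=3 picked index 3: u0 ∈ [1/11, 10/33)
j=4 picked index 3: u0 ∈ [-2/99, 19/99)
j=5 picked index 5: u0 ∈ [8/99, 20/99)
j=6 picked index 6: u0 ∈ [1/11, 7/33)
j=7 picked index 7: u0 ∈ [10/99, 2/9)
j=8 picked index 7: u0 ∈ [-1/99, 1/9)
intersection: [10/99, 1/9)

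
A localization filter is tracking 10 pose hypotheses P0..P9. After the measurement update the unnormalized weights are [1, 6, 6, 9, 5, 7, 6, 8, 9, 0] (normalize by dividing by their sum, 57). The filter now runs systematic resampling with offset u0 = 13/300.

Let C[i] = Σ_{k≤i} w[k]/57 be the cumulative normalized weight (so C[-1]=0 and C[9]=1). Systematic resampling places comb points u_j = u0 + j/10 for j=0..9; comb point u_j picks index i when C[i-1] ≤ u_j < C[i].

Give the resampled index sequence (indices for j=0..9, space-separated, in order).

1 2 3 3 4 5 6 7 8 8

C = [1/57, 7/57, 13/57, 22/57, 9/19, 34/57, 40/57, 16/19, 1, 1]
j=0: u_0=13/300 ∈ [1/57, 7/57) → index 1
j=1: u_1=43/300 ∈ [7/57, 13/57) → index 2
j=2: u_2=73/300 ∈ [13/57, 22/57) → index 3
j=3: u_3=103/300 ∈ [13/57, 22/57) → index 3
j=4: u_4=133/300 ∈ [22/57, 9/19) → index 4
j=5: u_5=163/300 ∈ [9/19, 34/57) → index 5
j=6: u_6=193/300 ∈ [34/57, 40/57) → index 6
j=7: u_7=223/300 ∈ [40/57, 16/19) → index 7
j=8: u_8=253/300 ∈ [16/19, 1) → index 8
j=9: u_9=283/300 ∈ [16/19, 1) → index 8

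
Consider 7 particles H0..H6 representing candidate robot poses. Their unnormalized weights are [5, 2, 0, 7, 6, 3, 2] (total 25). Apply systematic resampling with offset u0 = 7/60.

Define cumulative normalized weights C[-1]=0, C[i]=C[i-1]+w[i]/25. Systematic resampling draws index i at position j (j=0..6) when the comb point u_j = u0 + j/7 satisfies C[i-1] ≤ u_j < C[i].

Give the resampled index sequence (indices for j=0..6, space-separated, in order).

C = [1/5, 7/25, 7/25, 14/25, 4/5, 23/25, 1]
j=0: u_0=7/60 ∈ [0, 1/5) → index 0
j=1: u_1=109/420 ∈ [1/5, 7/25) → index 1
j=2: u_2=169/420 ∈ [7/25, 14/25) → index 3
j=3: u_3=229/420 ∈ [7/25, 14/25) → index 3
j=4: u_4=289/420 ∈ [14/25, 4/5) → index 4
j=5: u_5=349/420 ∈ [4/5, 23/25) → index 5
j=6: u_6=409/420 ∈ [23/25, 1) → index 6

0 1 3 3 4 5 6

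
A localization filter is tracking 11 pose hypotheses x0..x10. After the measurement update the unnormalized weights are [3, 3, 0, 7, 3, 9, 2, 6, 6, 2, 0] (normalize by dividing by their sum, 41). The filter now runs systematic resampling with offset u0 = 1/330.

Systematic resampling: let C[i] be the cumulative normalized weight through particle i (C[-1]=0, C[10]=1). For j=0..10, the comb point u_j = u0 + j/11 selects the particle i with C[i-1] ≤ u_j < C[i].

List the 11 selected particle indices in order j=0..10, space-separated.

0 1 3 3 4 5 5 6 7 8 8

C = [3/41, 6/41, 6/41, 13/41, 16/41, 25/41, 27/41, 33/41, 39/41, 1, 1]
j=0: u_0=1/330 ∈ [0, 3/41) → index 0
j=1: u_1=31/330 ∈ [3/41, 6/41) → index 1
j=2: u_2=61/330 ∈ [6/41, 13/41) → index 3
j=3: u_3=91/330 ∈ [6/41, 13/41) → index 3
j=4: u_4=11/30 ∈ [13/41, 16/41) → index 4
j=5: u_5=151/330 ∈ [16/41, 25/41) → index 5
j=6: u_6=181/330 ∈ [16/41, 25/41) → index 5
j=7: u_7=211/330 ∈ [25/41, 27/41) → index 6
j=8: u_8=241/330 ∈ [27/41, 33/41) → index 7
j=9: u_9=271/330 ∈ [33/41, 39/41) → index 8
j=10: u_10=301/330 ∈ [33/41, 39/41) → index 8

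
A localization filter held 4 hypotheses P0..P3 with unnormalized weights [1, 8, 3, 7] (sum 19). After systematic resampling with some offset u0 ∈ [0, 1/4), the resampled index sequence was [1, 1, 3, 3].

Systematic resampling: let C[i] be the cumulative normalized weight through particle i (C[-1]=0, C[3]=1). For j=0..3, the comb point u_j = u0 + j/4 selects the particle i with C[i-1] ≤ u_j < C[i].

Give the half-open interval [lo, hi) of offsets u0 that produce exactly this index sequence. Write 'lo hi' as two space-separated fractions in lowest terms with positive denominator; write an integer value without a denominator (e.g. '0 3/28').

C = [1/19, 9/19, 12/19, 1]
j=0 picked index 1: u0 ∈ [1/19, 9/19)
j=1 picked index 1: u0 ∈ [-15/76, 17/76)
j=2 picked index 3: u0 ∈ [5/38, 1/2)
j=3 picked index 3: u0 ∈ [-9/76, 1/4)
intersection: [5/38, 17/76)

5/38 17/76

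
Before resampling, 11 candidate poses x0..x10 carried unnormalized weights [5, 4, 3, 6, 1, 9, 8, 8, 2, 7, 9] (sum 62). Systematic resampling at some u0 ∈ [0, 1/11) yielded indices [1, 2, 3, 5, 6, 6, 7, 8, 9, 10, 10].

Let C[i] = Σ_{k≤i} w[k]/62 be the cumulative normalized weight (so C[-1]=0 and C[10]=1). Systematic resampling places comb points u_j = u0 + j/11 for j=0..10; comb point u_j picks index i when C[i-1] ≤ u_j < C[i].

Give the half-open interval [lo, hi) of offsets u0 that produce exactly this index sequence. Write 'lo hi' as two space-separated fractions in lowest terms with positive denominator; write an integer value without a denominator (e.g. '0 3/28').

30/341 1/11

C = [5/62, 9/62, 6/31, 9/31, 19/62, 14/31, 18/31, 22/31, 23/31, 53/62, 1]
j=0 picked index 1: u0 ∈ [5/62, 9/62)
j=1 picked index 2: u0 ∈ [37/682, 35/341)
j=2 picked index 3: u0 ∈ [4/341, 37/341)
j=3 picked index 5: u0 ∈ [23/682, 61/341)
j=4 picked index 6: u0 ∈ [30/341, 74/341)
j=5 picked index 6: u0 ∈ [-1/341, 43/341)
j=6 picked index 7: u0 ∈ [12/341, 56/341)
j=7 picked index 8: u0 ∈ [25/341, 36/341)
j=8 picked index 9: u0 ∈ [5/341, 87/682)
j=9 picked index 10: u0 ∈ [25/682, 2/11)
j=10 picked index 10: u0 ∈ [-37/682, 1/11)
intersection: [30/341, 1/11)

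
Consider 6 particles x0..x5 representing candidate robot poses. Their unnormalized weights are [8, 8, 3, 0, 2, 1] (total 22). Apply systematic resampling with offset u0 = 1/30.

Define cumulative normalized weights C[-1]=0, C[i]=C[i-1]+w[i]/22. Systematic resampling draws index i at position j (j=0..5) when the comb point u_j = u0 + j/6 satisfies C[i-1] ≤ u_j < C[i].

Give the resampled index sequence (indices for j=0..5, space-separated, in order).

C = [4/11, 8/11, 19/22, 19/22, 21/22, 1]
j=0: u_0=1/30 ∈ [0, 4/11) → index 0
j=1: u_1=1/5 ∈ [0, 4/11) → index 0
j=2: u_2=11/30 ∈ [4/11, 8/11) → index 1
j=3: u_3=8/15 ∈ [4/11, 8/11) → index 1
j=4: u_4=7/10 ∈ [4/11, 8/11) → index 1
j=5: u_5=13/15 ∈ [19/22, 21/22) → index 4

0 0 1 1 1 4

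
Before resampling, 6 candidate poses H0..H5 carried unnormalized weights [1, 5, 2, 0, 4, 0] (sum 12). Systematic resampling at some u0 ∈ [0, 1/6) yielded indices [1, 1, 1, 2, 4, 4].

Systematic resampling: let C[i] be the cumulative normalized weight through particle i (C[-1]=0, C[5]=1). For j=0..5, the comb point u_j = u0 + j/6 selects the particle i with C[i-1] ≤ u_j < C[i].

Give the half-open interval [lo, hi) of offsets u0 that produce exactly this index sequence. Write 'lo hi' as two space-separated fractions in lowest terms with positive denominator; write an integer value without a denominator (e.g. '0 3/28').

C = [1/12, 1/2, 2/3, 2/3, 1, 1]
j=0 picked index 1: u0 ∈ [1/12, 1/2)
j=1 picked index 1: u0 ∈ [-1/12, 1/3)
j=2 picked index 1: u0 ∈ [-1/4, 1/6)
j=3 picked index 2: u0 ∈ [0, 1/6)
j=4 picked index 4: u0 ∈ [0, 1/3)
j=5 picked index 4: u0 ∈ [-1/6, 1/6)
intersection: [1/12, 1/6)

1/12 1/6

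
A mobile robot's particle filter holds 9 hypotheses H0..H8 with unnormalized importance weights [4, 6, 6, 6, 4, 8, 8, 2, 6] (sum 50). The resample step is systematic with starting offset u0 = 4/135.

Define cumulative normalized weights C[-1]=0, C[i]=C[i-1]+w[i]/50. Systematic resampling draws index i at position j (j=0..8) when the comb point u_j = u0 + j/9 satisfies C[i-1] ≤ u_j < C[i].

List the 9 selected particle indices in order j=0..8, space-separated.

C = [2/25, 1/5, 8/25, 11/25, 13/25, 17/25, 21/25, 22/25, 1]
j=0: u_0=4/135 ∈ [0, 2/25) → index 0
j=1: u_1=19/135 ∈ [2/25, 1/5) → index 1
j=2: u_2=34/135 ∈ [1/5, 8/25) → index 2
j=3: u_3=49/135 ∈ [8/25, 11/25) → index 3
j=4: u_4=64/135 ∈ [11/25, 13/25) → index 4
j=5: u_5=79/135 ∈ [13/25, 17/25) → index 5
j=6: u_6=94/135 ∈ [17/25, 21/25) → index 6
j=7: u_7=109/135 ∈ [17/25, 21/25) → index 6
j=8: u_8=124/135 ∈ [22/25, 1) → index 8

0 1 2 3 4 5 6 6 8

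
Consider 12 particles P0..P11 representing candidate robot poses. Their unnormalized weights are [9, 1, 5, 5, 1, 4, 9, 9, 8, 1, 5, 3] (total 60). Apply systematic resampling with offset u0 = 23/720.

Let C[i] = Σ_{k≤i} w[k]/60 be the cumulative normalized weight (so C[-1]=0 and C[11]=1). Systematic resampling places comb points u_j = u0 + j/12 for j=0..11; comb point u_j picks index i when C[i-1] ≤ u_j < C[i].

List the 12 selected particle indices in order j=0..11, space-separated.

C = [3/20, 1/6, 1/4, 1/3, 7/20, 5/12, 17/30, 43/60, 17/20, 13/15, 19/20, 1]
j=0: u_0=23/720 ∈ [0, 3/20) → index 0
j=1: u_1=83/720 ∈ [0, 3/20) → index 0
j=2: u_2=143/720 ∈ [1/6, 1/4) → index 2
j=3: u_3=203/720 ∈ [1/4, 1/3) → index 3
j=4: u_4=263/720 ∈ [7/20, 5/12) → index 5
j=5: u_5=323/720 ∈ [5/12, 17/30) → index 6
j=6: u_6=383/720 ∈ [5/12, 17/30) → index 6
j=7: u_7=443/720 ∈ [17/30, 43/60) → index 7
j=8: u_8=503/720 ∈ [17/30, 43/60) → index 7
j=9: u_9=563/720 ∈ [43/60, 17/20) → index 8
j=10: u_10=623/720 ∈ [17/20, 13/15) → index 9
j=11: u_11=683/720 ∈ [13/15, 19/20) → index 10

0 0 2 3 5 6 6 7 7 8 9 10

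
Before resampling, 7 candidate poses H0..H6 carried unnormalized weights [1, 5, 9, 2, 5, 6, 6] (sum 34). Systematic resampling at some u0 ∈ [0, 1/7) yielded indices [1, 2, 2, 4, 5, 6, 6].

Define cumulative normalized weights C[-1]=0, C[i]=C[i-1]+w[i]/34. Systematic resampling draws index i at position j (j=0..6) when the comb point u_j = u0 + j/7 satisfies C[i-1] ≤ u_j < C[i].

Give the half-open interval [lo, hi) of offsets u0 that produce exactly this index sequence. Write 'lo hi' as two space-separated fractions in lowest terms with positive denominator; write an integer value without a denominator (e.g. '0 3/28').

C = [1/34, 3/17, 15/34, 1/2, 11/17, 14/17, 1]
j=0 picked index 1: u0 ∈ [1/34, 3/17)
j=1 picked index 2: u0 ∈ [4/119, 71/238)
j=2 picked index 2: u0 ∈ [-13/119, 37/238)
j=3 picked index 4: u0 ∈ [1/14, 26/119)
j=4 picked index 5: u0 ∈ [9/119, 30/119)
j=5 picked index 6: u0 ∈ [13/119, 2/7)
j=6 picked index 6: u0 ∈ [-4/119, 1/7)
intersection: [13/119, 1/7)

13/119 1/7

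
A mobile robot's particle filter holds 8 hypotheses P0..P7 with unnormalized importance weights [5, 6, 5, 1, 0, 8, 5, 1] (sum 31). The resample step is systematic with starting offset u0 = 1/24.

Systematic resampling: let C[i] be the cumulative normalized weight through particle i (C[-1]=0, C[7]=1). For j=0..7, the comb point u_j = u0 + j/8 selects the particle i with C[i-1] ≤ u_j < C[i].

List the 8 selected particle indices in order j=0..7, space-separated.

C = [5/31, 11/31, 16/31, 17/31, 17/31, 25/31, 30/31, 1]
j=0: u_0=1/24 ∈ [0, 5/31) → index 0
j=1: u_1=1/6 ∈ [5/31, 11/31) → index 1
j=2: u_2=7/24 ∈ [5/31, 11/31) → index 1
j=3: u_3=5/12 ∈ [11/31, 16/31) → index 2
j=4: u_4=13/24 ∈ [16/31, 17/31) → index 3
j=5: u_5=2/3 ∈ [17/31, 25/31) → index 5
j=6: u_6=19/24 ∈ [17/31, 25/31) → index 5
j=7: u_7=11/12 ∈ [25/31, 30/31) → index 6

0 1 1 2 3 5 5 6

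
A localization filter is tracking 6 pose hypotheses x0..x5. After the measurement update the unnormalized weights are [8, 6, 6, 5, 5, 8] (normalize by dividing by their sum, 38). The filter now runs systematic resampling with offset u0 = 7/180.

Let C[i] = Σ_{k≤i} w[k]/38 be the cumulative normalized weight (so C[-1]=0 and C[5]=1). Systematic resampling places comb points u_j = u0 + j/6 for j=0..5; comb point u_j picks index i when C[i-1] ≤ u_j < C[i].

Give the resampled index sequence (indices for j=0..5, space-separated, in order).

C = [4/19, 7/19, 10/19, 25/38, 15/19, 1]
j=0: u_0=7/180 ∈ [0, 4/19) → index 0
j=1: u_1=37/180 ∈ [0, 4/19) → index 0
j=2: u_2=67/180 ∈ [7/19, 10/19) → index 2
j=3: u_3=97/180 ∈ [10/19, 25/38) → index 3
j=4: u_4=127/180 ∈ [25/38, 15/19) → index 4
j=5: u_5=157/180 ∈ [15/19, 1) → index 5

0 0 2 3 4 5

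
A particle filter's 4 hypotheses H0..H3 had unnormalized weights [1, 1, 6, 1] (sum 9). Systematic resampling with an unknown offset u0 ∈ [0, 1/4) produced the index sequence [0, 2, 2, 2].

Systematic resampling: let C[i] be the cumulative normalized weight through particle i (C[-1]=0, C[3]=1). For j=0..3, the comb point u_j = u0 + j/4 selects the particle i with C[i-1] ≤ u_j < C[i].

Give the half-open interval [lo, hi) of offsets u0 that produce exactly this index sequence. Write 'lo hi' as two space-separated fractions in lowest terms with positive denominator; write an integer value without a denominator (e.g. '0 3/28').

C = [1/9, 2/9, 8/9, 1]
j=0 picked index 0: u0 ∈ [0, 1/9)
j=1 picked index 2: u0 ∈ [-1/36, 23/36)
j=2 picked index 2: u0 ∈ [-5/18, 7/18)
j=3 picked index 2: u0 ∈ [-19/36, 5/36)
intersection: [0, 1/9)

0 1/9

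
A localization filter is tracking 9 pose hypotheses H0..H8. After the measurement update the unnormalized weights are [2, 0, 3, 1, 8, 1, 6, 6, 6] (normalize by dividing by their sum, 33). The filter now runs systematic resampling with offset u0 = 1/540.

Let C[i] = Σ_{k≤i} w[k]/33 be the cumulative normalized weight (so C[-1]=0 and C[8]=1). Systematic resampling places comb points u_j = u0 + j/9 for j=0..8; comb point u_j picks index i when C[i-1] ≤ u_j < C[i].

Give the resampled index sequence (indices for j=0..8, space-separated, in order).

0 2 4 4 5 6 7 7 8

C = [2/33, 2/33, 5/33, 2/11, 14/33, 5/11, 7/11, 9/11, 1]
j=0: u_0=1/540 ∈ [0, 2/33) → index 0
j=1: u_1=61/540 ∈ [2/33, 5/33) → index 2
j=2: u_2=121/540 ∈ [2/11, 14/33) → index 4
j=3: u_3=181/540 ∈ [2/11, 14/33) → index 4
j=4: u_4=241/540 ∈ [14/33, 5/11) → index 5
j=5: u_5=301/540 ∈ [5/11, 7/11) → index 6
j=6: u_6=361/540 ∈ [7/11, 9/11) → index 7
j=7: u_7=421/540 ∈ [7/11, 9/11) → index 7
j=8: u_8=481/540 ∈ [9/11, 1) → index 8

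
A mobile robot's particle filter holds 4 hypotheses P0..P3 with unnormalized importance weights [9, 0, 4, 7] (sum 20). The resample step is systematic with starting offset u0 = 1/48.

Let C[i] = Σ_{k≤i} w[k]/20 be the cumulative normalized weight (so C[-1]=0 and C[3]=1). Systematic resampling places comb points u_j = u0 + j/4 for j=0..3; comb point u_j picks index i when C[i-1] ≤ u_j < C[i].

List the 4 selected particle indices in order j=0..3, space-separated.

0 0 2 3

C = [9/20, 9/20, 13/20, 1]
j=0: u_0=1/48 ∈ [0, 9/20) → index 0
j=1: u_1=13/48 ∈ [0, 9/20) → index 0
j=2: u_2=25/48 ∈ [9/20, 13/20) → index 2
j=3: u_3=37/48 ∈ [13/20, 1) → index 3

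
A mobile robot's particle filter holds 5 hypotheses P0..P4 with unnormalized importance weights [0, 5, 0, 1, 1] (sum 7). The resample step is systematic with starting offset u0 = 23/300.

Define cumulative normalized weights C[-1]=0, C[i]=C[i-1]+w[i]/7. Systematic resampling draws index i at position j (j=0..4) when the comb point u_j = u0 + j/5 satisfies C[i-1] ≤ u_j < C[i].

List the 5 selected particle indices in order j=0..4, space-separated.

C = [0, 5/7, 5/7, 6/7, 1]
j=0: u_0=23/300 ∈ [0, 5/7) → index 1
j=1: u_1=83/300 ∈ [0, 5/7) → index 1
j=2: u_2=143/300 ∈ [0, 5/7) → index 1
j=3: u_3=203/300 ∈ [0, 5/7) → index 1
j=4: u_4=263/300 ∈ [6/7, 1) → index 4

1 1 1 1 4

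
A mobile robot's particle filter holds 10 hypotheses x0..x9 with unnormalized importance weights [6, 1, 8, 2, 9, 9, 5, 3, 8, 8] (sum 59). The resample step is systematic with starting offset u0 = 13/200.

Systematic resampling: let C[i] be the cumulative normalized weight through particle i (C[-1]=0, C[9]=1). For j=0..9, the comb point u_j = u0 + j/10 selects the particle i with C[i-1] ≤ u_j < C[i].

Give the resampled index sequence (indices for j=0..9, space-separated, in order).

0 2 3 4 5 5 6 8 9 9

C = [6/59, 7/59, 15/59, 17/59, 26/59, 35/59, 40/59, 43/59, 51/59, 1]
j=0: u_0=13/200 ∈ [0, 6/59) → index 0
j=1: u_1=33/200 ∈ [7/59, 15/59) → index 2
j=2: u_2=53/200 ∈ [15/59, 17/59) → index 3
j=3: u_3=73/200 ∈ [17/59, 26/59) → index 4
j=4: u_4=93/200 ∈ [26/59, 35/59) → index 5
j=5: u_5=113/200 ∈ [26/59, 35/59) → index 5
j=6: u_6=133/200 ∈ [35/59, 40/59) → index 6
j=7: u_7=153/200 ∈ [43/59, 51/59) → index 8
j=8: u_8=173/200 ∈ [51/59, 1) → index 9
j=9: u_9=193/200 ∈ [51/59, 1) → index 9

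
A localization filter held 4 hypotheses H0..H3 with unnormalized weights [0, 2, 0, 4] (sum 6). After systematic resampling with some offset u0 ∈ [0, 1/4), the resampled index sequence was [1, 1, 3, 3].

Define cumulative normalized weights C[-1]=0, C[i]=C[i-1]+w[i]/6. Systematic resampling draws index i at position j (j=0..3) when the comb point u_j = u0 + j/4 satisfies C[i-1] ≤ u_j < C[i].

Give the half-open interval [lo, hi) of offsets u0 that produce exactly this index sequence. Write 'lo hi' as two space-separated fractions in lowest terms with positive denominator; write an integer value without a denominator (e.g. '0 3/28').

0 1/12

C = [0, 1/3, 1/3, 1]
j=0 picked index 1: u0 ∈ [0, 1/3)
j=1 picked index 1: u0 ∈ [-1/4, 1/12)
j=2 picked index 3: u0 ∈ [-1/6, 1/2)
j=3 picked index 3: u0 ∈ [-5/12, 1/4)
intersection: [0, 1/12)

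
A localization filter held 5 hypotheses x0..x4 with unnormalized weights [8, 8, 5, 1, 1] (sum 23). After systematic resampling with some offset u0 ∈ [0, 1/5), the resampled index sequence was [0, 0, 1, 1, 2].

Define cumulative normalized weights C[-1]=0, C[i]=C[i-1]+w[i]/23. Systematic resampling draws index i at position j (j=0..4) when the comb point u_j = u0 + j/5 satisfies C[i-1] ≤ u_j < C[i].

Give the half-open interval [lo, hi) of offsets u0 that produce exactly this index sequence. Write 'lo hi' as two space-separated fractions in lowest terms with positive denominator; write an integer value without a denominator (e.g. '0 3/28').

C = [8/23, 16/23, 21/23, 22/23, 1]
j=0 picked index 0: u0 ∈ [0, 8/23)
j=1 picked index 0: u0 ∈ [-1/5, 17/115)
j=2 picked index 1: u0 ∈ [-6/115, 34/115)
j=3 picked index 1: u0 ∈ [-29/115, 11/115)
j=4 picked index 2: u0 ∈ [-12/115, 13/115)
intersection: [0, 11/115)

0 11/115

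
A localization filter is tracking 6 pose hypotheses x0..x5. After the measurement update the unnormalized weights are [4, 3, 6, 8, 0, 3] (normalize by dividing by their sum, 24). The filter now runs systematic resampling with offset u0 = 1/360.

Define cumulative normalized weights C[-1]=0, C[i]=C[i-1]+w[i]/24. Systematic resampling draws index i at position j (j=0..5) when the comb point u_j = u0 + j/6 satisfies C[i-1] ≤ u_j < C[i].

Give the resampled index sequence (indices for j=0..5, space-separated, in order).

0 1 2 2 3 3

C = [1/6, 7/24, 13/24, 7/8, 7/8, 1]
j=0: u_0=1/360 ∈ [0, 1/6) → index 0
j=1: u_1=61/360 ∈ [1/6, 7/24) → index 1
j=2: u_2=121/360 ∈ [7/24, 13/24) → index 2
j=3: u_3=181/360 ∈ [7/24, 13/24) → index 2
j=4: u_4=241/360 ∈ [13/24, 7/8) → index 3
j=5: u_5=301/360 ∈ [13/24, 7/8) → index 3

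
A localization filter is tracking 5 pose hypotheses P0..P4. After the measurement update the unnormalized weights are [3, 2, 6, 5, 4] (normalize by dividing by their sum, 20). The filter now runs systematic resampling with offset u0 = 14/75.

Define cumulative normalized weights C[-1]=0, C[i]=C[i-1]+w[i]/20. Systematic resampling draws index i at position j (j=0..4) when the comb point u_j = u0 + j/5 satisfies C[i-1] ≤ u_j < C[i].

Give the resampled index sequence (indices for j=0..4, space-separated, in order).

1 2 3 3 4

C = [3/20, 1/4, 11/20, 4/5, 1]
j=0: u_0=14/75 ∈ [3/20, 1/4) → index 1
j=1: u_1=29/75 ∈ [1/4, 11/20) → index 2
j=2: u_2=44/75 ∈ [11/20, 4/5) → index 3
j=3: u_3=59/75 ∈ [11/20, 4/5) → index 3
j=4: u_4=74/75 ∈ [4/5, 1) → index 4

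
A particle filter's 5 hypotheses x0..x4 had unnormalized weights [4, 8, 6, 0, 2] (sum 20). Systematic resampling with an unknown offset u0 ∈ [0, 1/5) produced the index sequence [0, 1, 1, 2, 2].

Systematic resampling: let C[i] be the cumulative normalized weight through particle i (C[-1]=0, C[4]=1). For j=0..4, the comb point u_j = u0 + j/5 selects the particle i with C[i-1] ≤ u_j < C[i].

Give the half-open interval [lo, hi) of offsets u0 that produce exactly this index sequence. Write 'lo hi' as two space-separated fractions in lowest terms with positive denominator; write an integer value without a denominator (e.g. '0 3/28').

C = [1/5, 3/5, 9/10, 9/10, 1]
j=0 picked index 0: u0 ∈ [0, 1/5)
j=1 picked index 1: u0 ∈ [0, 2/5)
j=2 picked index 1: u0 ∈ [-1/5, 1/5)
j=3 picked index 2: u0 ∈ [0, 3/10)
j=4 picked index 2: u0 ∈ [-1/5, 1/10)
intersection: [0, 1/10)

0 1/10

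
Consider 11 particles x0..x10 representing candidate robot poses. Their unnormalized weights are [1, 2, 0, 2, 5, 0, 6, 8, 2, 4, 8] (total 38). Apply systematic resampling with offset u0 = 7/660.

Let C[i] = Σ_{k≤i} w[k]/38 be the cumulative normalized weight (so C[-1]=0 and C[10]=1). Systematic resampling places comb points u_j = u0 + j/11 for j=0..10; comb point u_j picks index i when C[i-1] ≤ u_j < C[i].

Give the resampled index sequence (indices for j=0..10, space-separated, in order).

0 3 4 6 6 7 7 8 9 10 10

C = [1/38, 3/38, 3/38, 5/38, 5/19, 5/19, 8/19, 12/19, 13/19, 15/19, 1]
j=0: u_0=7/660 ∈ [0, 1/38) → index 0
j=1: u_1=67/660 ∈ [3/38, 5/38) → index 3
j=2: u_2=127/660 ∈ [5/38, 5/19) → index 4
j=3: u_3=17/60 ∈ [5/19, 8/19) → index 6
j=4: u_4=247/660 ∈ [5/19, 8/19) → index 6
j=5: u_5=307/660 ∈ [8/19, 12/19) → index 7
j=6: u_6=367/660 ∈ [8/19, 12/19) → index 7
j=7: u_7=427/660 ∈ [12/19, 13/19) → index 8
j=8: u_8=487/660 ∈ [13/19, 15/19) → index 9
j=9: u_9=547/660 ∈ [15/19, 1) → index 10
j=10: u_10=607/660 ∈ [15/19, 1) → index 10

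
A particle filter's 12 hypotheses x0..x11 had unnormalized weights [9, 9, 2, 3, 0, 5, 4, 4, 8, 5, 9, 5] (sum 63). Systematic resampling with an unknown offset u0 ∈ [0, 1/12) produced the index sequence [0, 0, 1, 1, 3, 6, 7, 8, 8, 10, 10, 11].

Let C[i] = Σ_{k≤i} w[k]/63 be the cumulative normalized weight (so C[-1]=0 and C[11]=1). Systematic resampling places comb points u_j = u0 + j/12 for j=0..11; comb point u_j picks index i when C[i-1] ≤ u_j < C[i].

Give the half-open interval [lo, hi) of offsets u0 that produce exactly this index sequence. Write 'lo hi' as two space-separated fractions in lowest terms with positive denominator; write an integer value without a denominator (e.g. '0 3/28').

C = [1/7, 2/7, 20/63, 23/63, 23/63, 4/9, 32/63, 4/7, 44/63, 7/9, 58/63, 1]
j=0 picked index 0: u0 ∈ [0, 1/7)
j=1 picked index 0: u0 ∈ [-1/12, 5/84)
j=2 picked index 1: u0 ∈ [-1/42, 5/42)
j=3 picked index 1: u0 ∈ [-3/28, 1/28)
j=4 picked index 3: u0 ∈ [-1/63, 2/63)
j=5 picked index 6: u0 ∈ [1/36, 23/252)
j=6 picked index 7: u0 ∈ [1/126, 1/14)
j=7 picked index 8: u0 ∈ [-1/84, 29/252)
j=8 picked index 8: u0 ∈ [-2/21, 2/63)
j=9 picked index 10: u0 ∈ [1/36, 43/252)
j=10 picked index 10: u0 ∈ [-1/18, 11/126)
j=11 picked index 11: u0 ∈ [1/252, 1/12)
intersection: [1/36, 2/63)

1/36 2/63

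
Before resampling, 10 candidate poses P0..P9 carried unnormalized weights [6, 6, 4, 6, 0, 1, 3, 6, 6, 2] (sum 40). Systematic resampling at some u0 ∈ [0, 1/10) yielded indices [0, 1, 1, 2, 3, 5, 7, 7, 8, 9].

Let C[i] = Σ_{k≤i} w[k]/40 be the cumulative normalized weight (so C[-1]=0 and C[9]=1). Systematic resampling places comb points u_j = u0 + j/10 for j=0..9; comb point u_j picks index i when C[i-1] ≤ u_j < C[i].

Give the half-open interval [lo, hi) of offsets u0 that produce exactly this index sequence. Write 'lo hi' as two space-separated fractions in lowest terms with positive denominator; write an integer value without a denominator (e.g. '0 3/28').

1/20 3/40

C = [3/20, 3/10, 2/5, 11/20, 11/20, 23/40, 13/20, 4/5, 19/20, 1]
j=0 picked index 0: u0 ∈ [0, 3/20)
j=1 picked index 1: u0 ∈ [1/20, 1/5)
j=2 picked index 1: u0 ∈ [-1/20, 1/10)
j=3 picked index 2: u0 ∈ [0, 1/10)
j=4 picked index 3: u0 ∈ [0, 3/20)
j=5 picked index 5: u0 ∈ [1/20, 3/40)
j=6 picked index 7: u0 ∈ [1/20, 1/5)
j=7 picked index 7: u0 ∈ [-1/20, 1/10)
j=8 picked index 8: u0 ∈ [0, 3/20)
j=9 picked index 9: u0 ∈ [1/20, 1/10)
intersection: [1/20, 3/40)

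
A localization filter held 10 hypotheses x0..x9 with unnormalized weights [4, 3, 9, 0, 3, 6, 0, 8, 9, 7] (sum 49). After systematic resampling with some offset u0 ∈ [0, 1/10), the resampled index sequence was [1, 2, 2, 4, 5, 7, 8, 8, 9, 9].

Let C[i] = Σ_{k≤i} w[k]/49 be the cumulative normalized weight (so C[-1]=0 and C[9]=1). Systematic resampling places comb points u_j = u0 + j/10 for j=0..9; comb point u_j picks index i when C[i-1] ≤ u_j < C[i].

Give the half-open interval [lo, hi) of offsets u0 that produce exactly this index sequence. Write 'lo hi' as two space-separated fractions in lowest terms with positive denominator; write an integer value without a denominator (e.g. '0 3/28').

C = [4/49, 1/7, 16/49, 16/49, 19/49, 25/49, 25/49, 33/49, 6/7, 1]
j=0 picked index 1: u0 ∈ [4/49, 1/7)
j=1 picked index 2: u0 ∈ [3/70, 111/490)
j=2 picked index 2: u0 ∈ [-2/35, 31/245)
j=3 picked index 4: u0 ∈ [13/490, 43/490)
j=4 picked index 5: u0 ∈ [-3/245, 27/245)
j=5 picked index 7: u0 ∈ [1/98, 17/98)
j=6 picked index 8: u0 ∈ [18/245, 9/35)
j=7 picked index 8: u0 ∈ [-13/490, 11/70)
j=8 picked index 9: u0 ∈ [2/35, 1/5)
j=9 picked index 9: u0 ∈ [-3/70, 1/10)
intersection: [4/49, 43/490)

4/49 43/490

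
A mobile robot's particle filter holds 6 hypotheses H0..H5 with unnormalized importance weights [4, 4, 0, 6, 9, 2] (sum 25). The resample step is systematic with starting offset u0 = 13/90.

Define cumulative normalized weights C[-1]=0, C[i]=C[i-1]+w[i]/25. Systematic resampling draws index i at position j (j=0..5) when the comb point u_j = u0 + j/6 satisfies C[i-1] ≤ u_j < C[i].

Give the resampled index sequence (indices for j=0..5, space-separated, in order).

C = [4/25, 8/25, 8/25, 14/25, 23/25, 1]
j=0: u_0=13/90 ∈ [0, 4/25) → index 0
j=1: u_1=14/45 ∈ [4/25, 8/25) → index 1
j=2: u_2=43/90 ∈ [8/25, 14/25) → index 3
j=3: u_3=29/45 ∈ [14/25, 23/25) → index 4
j=4: u_4=73/90 ∈ [14/25, 23/25) → index 4
j=5: u_5=44/45 ∈ [23/25, 1) → index 5

0 1 3 4 4 5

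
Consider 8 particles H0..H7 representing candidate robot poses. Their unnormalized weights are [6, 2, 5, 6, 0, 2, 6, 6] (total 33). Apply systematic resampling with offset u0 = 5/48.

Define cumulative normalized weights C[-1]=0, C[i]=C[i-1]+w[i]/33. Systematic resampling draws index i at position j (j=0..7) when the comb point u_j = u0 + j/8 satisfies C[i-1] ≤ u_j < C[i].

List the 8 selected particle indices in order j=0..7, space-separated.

0 1 2 3 5 6 7 7

C = [2/11, 8/33, 13/33, 19/33, 19/33, 7/11, 9/11, 1]
j=0: u_0=5/48 ∈ [0, 2/11) → index 0
j=1: u_1=11/48 ∈ [2/11, 8/33) → index 1
j=2: u_2=17/48 ∈ [8/33, 13/33) → index 2
j=3: u_3=23/48 ∈ [13/33, 19/33) → index 3
j=4: u_4=29/48 ∈ [19/33, 7/11) → index 5
j=5: u_5=35/48 ∈ [7/11, 9/11) → index 6
j=6: u_6=41/48 ∈ [9/11, 1) → index 7
j=7: u_7=47/48 ∈ [9/11, 1) → index 7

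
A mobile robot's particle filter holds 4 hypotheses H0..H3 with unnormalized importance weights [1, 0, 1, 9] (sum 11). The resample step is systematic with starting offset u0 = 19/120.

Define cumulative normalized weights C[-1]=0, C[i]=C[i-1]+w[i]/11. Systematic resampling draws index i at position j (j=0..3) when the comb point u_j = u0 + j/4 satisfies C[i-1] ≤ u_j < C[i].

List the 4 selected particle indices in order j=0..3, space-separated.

C = [1/11, 1/11, 2/11, 1]
j=0: u_0=19/120 ∈ [1/11, 2/11) → index 2
j=1: u_1=49/120 ∈ [2/11, 1) → index 3
j=2: u_2=79/120 ∈ [2/11, 1) → index 3
j=3: u_3=109/120 ∈ [2/11, 1) → index 3

2 3 3 3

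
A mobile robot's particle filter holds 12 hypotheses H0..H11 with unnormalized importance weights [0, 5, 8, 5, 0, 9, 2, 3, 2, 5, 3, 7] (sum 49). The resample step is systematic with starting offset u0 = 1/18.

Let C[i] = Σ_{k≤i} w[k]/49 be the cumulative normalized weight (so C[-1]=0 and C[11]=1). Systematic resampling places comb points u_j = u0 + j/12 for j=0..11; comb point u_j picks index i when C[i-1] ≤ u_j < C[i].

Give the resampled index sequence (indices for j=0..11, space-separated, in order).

1 2 2 3 5 5 6 7 9 10 11 11

C = [0, 5/49, 13/49, 18/49, 18/49, 27/49, 29/49, 32/49, 34/49, 39/49, 6/7, 1]
j=0: u_0=1/18 ∈ [0, 5/49) → index 1
j=1: u_1=5/36 ∈ [5/49, 13/49) → index 2
j=2: u_2=2/9 ∈ [5/49, 13/49) → index 2
j=3: u_3=11/36 ∈ [13/49, 18/49) → index 3
j=4: u_4=7/18 ∈ [18/49, 27/49) → index 5
j=5: u_5=17/36 ∈ [18/49, 27/49) → index 5
j=6: u_6=5/9 ∈ [27/49, 29/49) → index 6
j=7: u_7=23/36 ∈ [29/49, 32/49) → index 7
j=8: u_8=13/18 ∈ [34/49, 39/49) → index 9
j=9: u_9=29/36 ∈ [39/49, 6/7) → index 10
j=10: u_10=8/9 ∈ [6/7, 1) → index 11
j=11: u_11=35/36 ∈ [6/7, 1) → index 11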